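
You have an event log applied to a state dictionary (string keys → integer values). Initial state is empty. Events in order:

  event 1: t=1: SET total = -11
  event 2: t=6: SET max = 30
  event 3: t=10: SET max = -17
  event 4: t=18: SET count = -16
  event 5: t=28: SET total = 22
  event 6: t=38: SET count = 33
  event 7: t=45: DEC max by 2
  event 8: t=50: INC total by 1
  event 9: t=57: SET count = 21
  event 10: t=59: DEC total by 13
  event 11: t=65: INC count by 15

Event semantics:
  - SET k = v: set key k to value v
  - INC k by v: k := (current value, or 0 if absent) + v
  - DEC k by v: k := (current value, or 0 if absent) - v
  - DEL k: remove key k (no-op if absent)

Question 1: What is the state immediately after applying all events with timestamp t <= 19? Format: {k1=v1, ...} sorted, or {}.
Apply events with t <= 19 (4 events):
  after event 1 (t=1: SET total = -11): {total=-11}
  after event 2 (t=6: SET max = 30): {max=30, total=-11}
  after event 3 (t=10: SET max = -17): {max=-17, total=-11}
  after event 4 (t=18: SET count = -16): {count=-16, max=-17, total=-11}

Answer: {count=-16, max=-17, total=-11}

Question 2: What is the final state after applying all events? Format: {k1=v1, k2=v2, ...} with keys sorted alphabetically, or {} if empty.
Answer: {count=36, max=-19, total=10}

Derivation:
  after event 1 (t=1: SET total = -11): {total=-11}
  after event 2 (t=6: SET max = 30): {max=30, total=-11}
  after event 3 (t=10: SET max = -17): {max=-17, total=-11}
  after event 4 (t=18: SET count = -16): {count=-16, max=-17, total=-11}
  after event 5 (t=28: SET total = 22): {count=-16, max=-17, total=22}
  after event 6 (t=38: SET count = 33): {count=33, max=-17, total=22}
  after event 7 (t=45: DEC max by 2): {count=33, max=-19, total=22}
  after event 8 (t=50: INC total by 1): {count=33, max=-19, total=23}
  after event 9 (t=57: SET count = 21): {count=21, max=-19, total=23}
  after event 10 (t=59: DEC total by 13): {count=21, max=-19, total=10}
  after event 11 (t=65: INC count by 15): {count=36, max=-19, total=10}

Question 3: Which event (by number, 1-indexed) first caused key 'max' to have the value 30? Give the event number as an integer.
Answer: 2

Derivation:
Looking for first event where max becomes 30:
  event 2: max (absent) -> 30  <-- first match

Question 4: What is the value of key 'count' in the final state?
Answer: 36

Derivation:
Track key 'count' through all 11 events:
  event 1 (t=1: SET total = -11): count unchanged
  event 2 (t=6: SET max = 30): count unchanged
  event 3 (t=10: SET max = -17): count unchanged
  event 4 (t=18: SET count = -16): count (absent) -> -16
  event 5 (t=28: SET total = 22): count unchanged
  event 6 (t=38: SET count = 33): count -16 -> 33
  event 7 (t=45: DEC max by 2): count unchanged
  event 8 (t=50: INC total by 1): count unchanged
  event 9 (t=57: SET count = 21): count 33 -> 21
  event 10 (t=59: DEC total by 13): count unchanged
  event 11 (t=65: INC count by 15): count 21 -> 36
Final: count = 36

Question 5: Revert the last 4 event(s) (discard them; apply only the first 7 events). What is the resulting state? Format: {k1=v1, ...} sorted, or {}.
Answer: {count=33, max=-19, total=22}

Derivation:
Keep first 7 events (discard last 4):
  after event 1 (t=1: SET total = -11): {total=-11}
  after event 2 (t=6: SET max = 30): {max=30, total=-11}
  after event 3 (t=10: SET max = -17): {max=-17, total=-11}
  after event 4 (t=18: SET count = -16): {count=-16, max=-17, total=-11}
  after event 5 (t=28: SET total = 22): {count=-16, max=-17, total=22}
  after event 6 (t=38: SET count = 33): {count=33, max=-17, total=22}
  after event 7 (t=45: DEC max by 2): {count=33, max=-19, total=22}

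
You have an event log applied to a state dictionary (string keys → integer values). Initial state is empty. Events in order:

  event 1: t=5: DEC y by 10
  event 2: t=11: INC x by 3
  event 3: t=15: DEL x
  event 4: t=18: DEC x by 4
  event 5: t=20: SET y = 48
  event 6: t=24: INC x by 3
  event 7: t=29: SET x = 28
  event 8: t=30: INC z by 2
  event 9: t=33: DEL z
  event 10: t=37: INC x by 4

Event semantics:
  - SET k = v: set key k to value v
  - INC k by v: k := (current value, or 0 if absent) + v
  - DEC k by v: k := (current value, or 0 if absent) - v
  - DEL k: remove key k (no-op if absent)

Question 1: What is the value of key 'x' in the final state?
Track key 'x' through all 10 events:
  event 1 (t=5: DEC y by 10): x unchanged
  event 2 (t=11: INC x by 3): x (absent) -> 3
  event 3 (t=15: DEL x): x 3 -> (absent)
  event 4 (t=18: DEC x by 4): x (absent) -> -4
  event 5 (t=20: SET y = 48): x unchanged
  event 6 (t=24: INC x by 3): x -4 -> -1
  event 7 (t=29: SET x = 28): x -1 -> 28
  event 8 (t=30: INC z by 2): x unchanged
  event 9 (t=33: DEL z): x unchanged
  event 10 (t=37: INC x by 4): x 28 -> 32
Final: x = 32

Answer: 32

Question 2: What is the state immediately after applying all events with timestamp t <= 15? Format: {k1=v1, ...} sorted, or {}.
Apply events with t <= 15 (3 events):
  after event 1 (t=5: DEC y by 10): {y=-10}
  after event 2 (t=11: INC x by 3): {x=3, y=-10}
  after event 3 (t=15: DEL x): {y=-10}

Answer: {y=-10}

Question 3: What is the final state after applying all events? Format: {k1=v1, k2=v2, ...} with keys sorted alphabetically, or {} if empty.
Answer: {x=32, y=48}

Derivation:
  after event 1 (t=5: DEC y by 10): {y=-10}
  after event 2 (t=11: INC x by 3): {x=3, y=-10}
  after event 3 (t=15: DEL x): {y=-10}
  after event 4 (t=18: DEC x by 4): {x=-4, y=-10}
  after event 5 (t=20: SET y = 48): {x=-4, y=48}
  after event 6 (t=24: INC x by 3): {x=-1, y=48}
  after event 7 (t=29: SET x = 28): {x=28, y=48}
  after event 8 (t=30: INC z by 2): {x=28, y=48, z=2}
  after event 9 (t=33: DEL z): {x=28, y=48}
  after event 10 (t=37: INC x by 4): {x=32, y=48}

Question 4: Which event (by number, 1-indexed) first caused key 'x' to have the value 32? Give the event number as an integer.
Answer: 10

Derivation:
Looking for first event where x becomes 32:
  event 2: x = 3
  event 3: x = (absent)
  event 4: x = -4
  event 5: x = -4
  event 6: x = -1
  event 7: x = 28
  event 8: x = 28
  event 9: x = 28
  event 10: x 28 -> 32  <-- first match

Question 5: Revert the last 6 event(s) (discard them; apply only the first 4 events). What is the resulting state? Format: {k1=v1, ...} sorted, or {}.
Keep first 4 events (discard last 6):
  after event 1 (t=5: DEC y by 10): {y=-10}
  after event 2 (t=11: INC x by 3): {x=3, y=-10}
  after event 3 (t=15: DEL x): {y=-10}
  after event 4 (t=18: DEC x by 4): {x=-4, y=-10}

Answer: {x=-4, y=-10}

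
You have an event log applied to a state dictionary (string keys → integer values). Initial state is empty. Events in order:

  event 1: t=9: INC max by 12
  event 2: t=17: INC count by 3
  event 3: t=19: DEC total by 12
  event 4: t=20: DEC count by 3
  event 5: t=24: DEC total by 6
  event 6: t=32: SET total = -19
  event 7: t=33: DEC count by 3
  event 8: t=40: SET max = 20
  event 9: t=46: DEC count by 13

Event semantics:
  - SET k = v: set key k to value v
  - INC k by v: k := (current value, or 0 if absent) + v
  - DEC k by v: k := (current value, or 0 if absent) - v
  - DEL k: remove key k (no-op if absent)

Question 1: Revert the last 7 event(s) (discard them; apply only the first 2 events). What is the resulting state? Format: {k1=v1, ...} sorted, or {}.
Answer: {count=3, max=12}

Derivation:
Keep first 2 events (discard last 7):
  after event 1 (t=9: INC max by 12): {max=12}
  after event 2 (t=17: INC count by 3): {count=3, max=12}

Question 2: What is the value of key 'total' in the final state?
Track key 'total' through all 9 events:
  event 1 (t=9: INC max by 12): total unchanged
  event 2 (t=17: INC count by 3): total unchanged
  event 3 (t=19: DEC total by 12): total (absent) -> -12
  event 4 (t=20: DEC count by 3): total unchanged
  event 5 (t=24: DEC total by 6): total -12 -> -18
  event 6 (t=32: SET total = -19): total -18 -> -19
  event 7 (t=33: DEC count by 3): total unchanged
  event 8 (t=40: SET max = 20): total unchanged
  event 9 (t=46: DEC count by 13): total unchanged
Final: total = -19

Answer: -19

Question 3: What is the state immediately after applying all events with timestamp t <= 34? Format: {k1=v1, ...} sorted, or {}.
Apply events with t <= 34 (7 events):
  after event 1 (t=9: INC max by 12): {max=12}
  after event 2 (t=17: INC count by 3): {count=3, max=12}
  after event 3 (t=19: DEC total by 12): {count=3, max=12, total=-12}
  after event 4 (t=20: DEC count by 3): {count=0, max=12, total=-12}
  after event 5 (t=24: DEC total by 6): {count=0, max=12, total=-18}
  after event 6 (t=32: SET total = -19): {count=0, max=12, total=-19}
  after event 7 (t=33: DEC count by 3): {count=-3, max=12, total=-19}

Answer: {count=-3, max=12, total=-19}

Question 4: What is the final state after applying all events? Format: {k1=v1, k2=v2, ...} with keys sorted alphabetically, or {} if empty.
  after event 1 (t=9: INC max by 12): {max=12}
  after event 2 (t=17: INC count by 3): {count=3, max=12}
  after event 3 (t=19: DEC total by 12): {count=3, max=12, total=-12}
  after event 4 (t=20: DEC count by 3): {count=0, max=12, total=-12}
  after event 5 (t=24: DEC total by 6): {count=0, max=12, total=-18}
  after event 6 (t=32: SET total = -19): {count=0, max=12, total=-19}
  after event 7 (t=33: DEC count by 3): {count=-3, max=12, total=-19}
  after event 8 (t=40: SET max = 20): {count=-3, max=20, total=-19}
  after event 9 (t=46: DEC count by 13): {count=-16, max=20, total=-19}

Answer: {count=-16, max=20, total=-19}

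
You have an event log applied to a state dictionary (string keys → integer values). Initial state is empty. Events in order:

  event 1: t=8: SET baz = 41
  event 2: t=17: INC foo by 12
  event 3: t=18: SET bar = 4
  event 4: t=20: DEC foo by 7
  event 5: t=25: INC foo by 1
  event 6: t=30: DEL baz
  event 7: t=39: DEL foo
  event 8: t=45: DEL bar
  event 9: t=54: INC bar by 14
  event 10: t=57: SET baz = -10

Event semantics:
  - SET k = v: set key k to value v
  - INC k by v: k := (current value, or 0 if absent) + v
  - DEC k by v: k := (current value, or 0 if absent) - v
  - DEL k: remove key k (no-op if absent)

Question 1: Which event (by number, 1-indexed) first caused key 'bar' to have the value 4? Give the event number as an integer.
Answer: 3

Derivation:
Looking for first event where bar becomes 4:
  event 3: bar (absent) -> 4  <-- first match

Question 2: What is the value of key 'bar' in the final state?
Track key 'bar' through all 10 events:
  event 1 (t=8: SET baz = 41): bar unchanged
  event 2 (t=17: INC foo by 12): bar unchanged
  event 3 (t=18: SET bar = 4): bar (absent) -> 4
  event 4 (t=20: DEC foo by 7): bar unchanged
  event 5 (t=25: INC foo by 1): bar unchanged
  event 6 (t=30: DEL baz): bar unchanged
  event 7 (t=39: DEL foo): bar unchanged
  event 8 (t=45: DEL bar): bar 4 -> (absent)
  event 9 (t=54: INC bar by 14): bar (absent) -> 14
  event 10 (t=57: SET baz = -10): bar unchanged
Final: bar = 14

Answer: 14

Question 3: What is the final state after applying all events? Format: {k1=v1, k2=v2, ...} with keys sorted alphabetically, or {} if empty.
Answer: {bar=14, baz=-10}

Derivation:
  after event 1 (t=8: SET baz = 41): {baz=41}
  after event 2 (t=17: INC foo by 12): {baz=41, foo=12}
  after event 3 (t=18: SET bar = 4): {bar=4, baz=41, foo=12}
  after event 4 (t=20: DEC foo by 7): {bar=4, baz=41, foo=5}
  after event 5 (t=25: INC foo by 1): {bar=4, baz=41, foo=6}
  after event 6 (t=30: DEL baz): {bar=4, foo=6}
  after event 7 (t=39: DEL foo): {bar=4}
  after event 8 (t=45: DEL bar): {}
  after event 9 (t=54: INC bar by 14): {bar=14}
  after event 10 (t=57: SET baz = -10): {bar=14, baz=-10}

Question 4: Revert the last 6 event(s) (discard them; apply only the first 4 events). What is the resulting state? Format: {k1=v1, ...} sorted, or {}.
Keep first 4 events (discard last 6):
  after event 1 (t=8: SET baz = 41): {baz=41}
  after event 2 (t=17: INC foo by 12): {baz=41, foo=12}
  after event 3 (t=18: SET bar = 4): {bar=4, baz=41, foo=12}
  after event 4 (t=20: DEC foo by 7): {bar=4, baz=41, foo=5}

Answer: {bar=4, baz=41, foo=5}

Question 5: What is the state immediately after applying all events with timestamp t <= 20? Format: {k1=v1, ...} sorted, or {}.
Answer: {bar=4, baz=41, foo=5}

Derivation:
Apply events with t <= 20 (4 events):
  after event 1 (t=8: SET baz = 41): {baz=41}
  after event 2 (t=17: INC foo by 12): {baz=41, foo=12}
  after event 3 (t=18: SET bar = 4): {bar=4, baz=41, foo=12}
  after event 4 (t=20: DEC foo by 7): {bar=4, baz=41, foo=5}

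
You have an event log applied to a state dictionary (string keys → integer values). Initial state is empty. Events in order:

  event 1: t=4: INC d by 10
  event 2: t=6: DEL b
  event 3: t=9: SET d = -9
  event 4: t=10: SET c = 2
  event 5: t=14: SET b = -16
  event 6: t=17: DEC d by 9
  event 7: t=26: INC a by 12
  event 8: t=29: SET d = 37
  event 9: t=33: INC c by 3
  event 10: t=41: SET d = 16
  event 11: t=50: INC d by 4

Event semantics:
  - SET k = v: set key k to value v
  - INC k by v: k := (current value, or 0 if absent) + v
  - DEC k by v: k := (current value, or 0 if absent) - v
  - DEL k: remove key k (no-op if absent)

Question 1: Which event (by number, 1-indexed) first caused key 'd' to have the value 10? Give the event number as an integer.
Answer: 1

Derivation:
Looking for first event where d becomes 10:
  event 1: d (absent) -> 10  <-- first match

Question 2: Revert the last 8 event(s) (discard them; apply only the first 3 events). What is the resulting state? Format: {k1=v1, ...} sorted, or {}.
Keep first 3 events (discard last 8):
  after event 1 (t=4: INC d by 10): {d=10}
  after event 2 (t=6: DEL b): {d=10}
  after event 3 (t=9: SET d = -9): {d=-9}

Answer: {d=-9}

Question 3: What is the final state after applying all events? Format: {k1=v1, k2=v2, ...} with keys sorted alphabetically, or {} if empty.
  after event 1 (t=4: INC d by 10): {d=10}
  after event 2 (t=6: DEL b): {d=10}
  after event 3 (t=9: SET d = -9): {d=-9}
  after event 4 (t=10: SET c = 2): {c=2, d=-9}
  after event 5 (t=14: SET b = -16): {b=-16, c=2, d=-9}
  after event 6 (t=17: DEC d by 9): {b=-16, c=2, d=-18}
  after event 7 (t=26: INC a by 12): {a=12, b=-16, c=2, d=-18}
  after event 8 (t=29: SET d = 37): {a=12, b=-16, c=2, d=37}
  after event 9 (t=33: INC c by 3): {a=12, b=-16, c=5, d=37}
  after event 10 (t=41: SET d = 16): {a=12, b=-16, c=5, d=16}
  after event 11 (t=50: INC d by 4): {a=12, b=-16, c=5, d=20}

Answer: {a=12, b=-16, c=5, d=20}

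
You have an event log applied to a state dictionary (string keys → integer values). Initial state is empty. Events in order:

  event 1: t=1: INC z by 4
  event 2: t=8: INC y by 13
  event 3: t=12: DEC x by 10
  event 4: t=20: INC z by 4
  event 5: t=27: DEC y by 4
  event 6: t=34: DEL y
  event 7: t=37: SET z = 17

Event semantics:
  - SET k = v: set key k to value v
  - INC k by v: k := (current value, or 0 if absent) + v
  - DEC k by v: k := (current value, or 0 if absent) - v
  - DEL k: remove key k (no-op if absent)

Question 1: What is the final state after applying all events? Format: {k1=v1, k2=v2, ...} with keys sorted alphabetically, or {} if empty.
  after event 1 (t=1: INC z by 4): {z=4}
  after event 2 (t=8: INC y by 13): {y=13, z=4}
  after event 3 (t=12: DEC x by 10): {x=-10, y=13, z=4}
  after event 4 (t=20: INC z by 4): {x=-10, y=13, z=8}
  after event 5 (t=27: DEC y by 4): {x=-10, y=9, z=8}
  after event 6 (t=34: DEL y): {x=-10, z=8}
  after event 7 (t=37: SET z = 17): {x=-10, z=17}

Answer: {x=-10, z=17}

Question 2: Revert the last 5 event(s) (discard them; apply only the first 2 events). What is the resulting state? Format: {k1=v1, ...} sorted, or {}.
Answer: {y=13, z=4}

Derivation:
Keep first 2 events (discard last 5):
  after event 1 (t=1: INC z by 4): {z=4}
  after event 2 (t=8: INC y by 13): {y=13, z=4}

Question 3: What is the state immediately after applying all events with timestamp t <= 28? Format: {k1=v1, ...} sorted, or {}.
Answer: {x=-10, y=9, z=8}

Derivation:
Apply events with t <= 28 (5 events):
  after event 1 (t=1: INC z by 4): {z=4}
  after event 2 (t=8: INC y by 13): {y=13, z=4}
  after event 3 (t=12: DEC x by 10): {x=-10, y=13, z=4}
  after event 4 (t=20: INC z by 4): {x=-10, y=13, z=8}
  after event 5 (t=27: DEC y by 4): {x=-10, y=9, z=8}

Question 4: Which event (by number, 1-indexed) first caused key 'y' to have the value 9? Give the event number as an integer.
Looking for first event where y becomes 9:
  event 2: y = 13
  event 3: y = 13
  event 4: y = 13
  event 5: y 13 -> 9  <-- first match

Answer: 5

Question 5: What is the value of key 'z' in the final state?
Answer: 17

Derivation:
Track key 'z' through all 7 events:
  event 1 (t=1: INC z by 4): z (absent) -> 4
  event 2 (t=8: INC y by 13): z unchanged
  event 3 (t=12: DEC x by 10): z unchanged
  event 4 (t=20: INC z by 4): z 4 -> 8
  event 5 (t=27: DEC y by 4): z unchanged
  event 6 (t=34: DEL y): z unchanged
  event 7 (t=37: SET z = 17): z 8 -> 17
Final: z = 17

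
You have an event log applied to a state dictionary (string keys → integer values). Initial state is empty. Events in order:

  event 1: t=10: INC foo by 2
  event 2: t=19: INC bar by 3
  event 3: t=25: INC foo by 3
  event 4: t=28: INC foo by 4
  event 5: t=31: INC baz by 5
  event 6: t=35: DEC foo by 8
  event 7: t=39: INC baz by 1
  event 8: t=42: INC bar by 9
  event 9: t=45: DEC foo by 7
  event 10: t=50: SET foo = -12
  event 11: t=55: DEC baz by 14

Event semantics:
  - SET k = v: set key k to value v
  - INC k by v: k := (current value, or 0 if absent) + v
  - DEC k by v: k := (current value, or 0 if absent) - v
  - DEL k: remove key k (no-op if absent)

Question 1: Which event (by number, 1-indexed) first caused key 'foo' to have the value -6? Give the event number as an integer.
Answer: 9

Derivation:
Looking for first event where foo becomes -6:
  event 1: foo = 2
  event 2: foo = 2
  event 3: foo = 5
  event 4: foo = 9
  event 5: foo = 9
  event 6: foo = 1
  event 7: foo = 1
  event 8: foo = 1
  event 9: foo 1 -> -6  <-- first match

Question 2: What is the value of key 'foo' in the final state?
Answer: -12

Derivation:
Track key 'foo' through all 11 events:
  event 1 (t=10: INC foo by 2): foo (absent) -> 2
  event 2 (t=19: INC bar by 3): foo unchanged
  event 3 (t=25: INC foo by 3): foo 2 -> 5
  event 4 (t=28: INC foo by 4): foo 5 -> 9
  event 5 (t=31: INC baz by 5): foo unchanged
  event 6 (t=35: DEC foo by 8): foo 9 -> 1
  event 7 (t=39: INC baz by 1): foo unchanged
  event 8 (t=42: INC bar by 9): foo unchanged
  event 9 (t=45: DEC foo by 7): foo 1 -> -6
  event 10 (t=50: SET foo = -12): foo -6 -> -12
  event 11 (t=55: DEC baz by 14): foo unchanged
Final: foo = -12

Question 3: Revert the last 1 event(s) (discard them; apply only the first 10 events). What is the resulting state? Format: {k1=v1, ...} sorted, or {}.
Keep first 10 events (discard last 1):
  after event 1 (t=10: INC foo by 2): {foo=2}
  after event 2 (t=19: INC bar by 3): {bar=3, foo=2}
  after event 3 (t=25: INC foo by 3): {bar=3, foo=5}
  after event 4 (t=28: INC foo by 4): {bar=3, foo=9}
  after event 5 (t=31: INC baz by 5): {bar=3, baz=5, foo=9}
  after event 6 (t=35: DEC foo by 8): {bar=3, baz=5, foo=1}
  after event 7 (t=39: INC baz by 1): {bar=3, baz=6, foo=1}
  after event 8 (t=42: INC bar by 9): {bar=12, baz=6, foo=1}
  after event 9 (t=45: DEC foo by 7): {bar=12, baz=6, foo=-6}
  after event 10 (t=50: SET foo = -12): {bar=12, baz=6, foo=-12}

Answer: {bar=12, baz=6, foo=-12}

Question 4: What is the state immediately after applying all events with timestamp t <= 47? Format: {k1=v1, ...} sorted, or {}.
Apply events with t <= 47 (9 events):
  after event 1 (t=10: INC foo by 2): {foo=2}
  after event 2 (t=19: INC bar by 3): {bar=3, foo=2}
  after event 3 (t=25: INC foo by 3): {bar=3, foo=5}
  after event 4 (t=28: INC foo by 4): {bar=3, foo=9}
  after event 5 (t=31: INC baz by 5): {bar=3, baz=5, foo=9}
  after event 6 (t=35: DEC foo by 8): {bar=3, baz=5, foo=1}
  after event 7 (t=39: INC baz by 1): {bar=3, baz=6, foo=1}
  after event 8 (t=42: INC bar by 9): {bar=12, baz=6, foo=1}
  after event 9 (t=45: DEC foo by 7): {bar=12, baz=6, foo=-6}

Answer: {bar=12, baz=6, foo=-6}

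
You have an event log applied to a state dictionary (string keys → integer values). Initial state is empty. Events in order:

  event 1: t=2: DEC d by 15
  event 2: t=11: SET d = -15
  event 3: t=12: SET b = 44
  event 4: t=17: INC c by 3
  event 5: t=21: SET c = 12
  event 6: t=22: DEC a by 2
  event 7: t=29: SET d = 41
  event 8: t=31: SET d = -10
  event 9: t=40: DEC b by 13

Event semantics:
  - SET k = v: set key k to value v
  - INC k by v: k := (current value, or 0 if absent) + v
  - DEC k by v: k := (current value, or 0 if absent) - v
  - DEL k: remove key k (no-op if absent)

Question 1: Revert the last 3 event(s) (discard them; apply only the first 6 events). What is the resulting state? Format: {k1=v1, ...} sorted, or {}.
Keep first 6 events (discard last 3):
  after event 1 (t=2: DEC d by 15): {d=-15}
  after event 2 (t=11: SET d = -15): {d=-15}
  after event 3 (t=12: SET b = 44): {b=44, d=-15}
  after event 4 (t=17: INC c by 3): {b=44, c=3, d=-15}
  after event 5 (t=21: SET c = 12): {b=44, c=12, d=-15}
  after event 6 (t=22: DEC a by 2): {a=-2, b=44, c=12, d=-15}

Answer: {a=-2, b=44, c=12, d=-15}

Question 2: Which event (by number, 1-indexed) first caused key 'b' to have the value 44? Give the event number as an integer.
Answer: 3

Derivation:
Looking for first event where b becomes 44:
  event 3: b (absent) -> 44  <-- first match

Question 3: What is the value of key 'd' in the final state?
Track key 'd' through all 9 events:
  event 1 (t=2: DEC d by 15): d (absent) -> -15
  event 2 (t=11: SET d = -15): d -15 -> -15
  event 3 (t=12: SET b = 44): d unchanged
  event 4 (t=17: INC c by 3): d unchanged
  event 5 (t=21: SET c = 12): d unchanged
  event 6 (t=22: DEC a by 2): d unchanged
  event 7 (t=29: SET d = 41): d -15 -> 41
  event 8 (t=31: SET d = -10): d 41 -> -10
  event 9 (t=40: DEC b by 13): d unchanged
Final: d = -10

Answer: -10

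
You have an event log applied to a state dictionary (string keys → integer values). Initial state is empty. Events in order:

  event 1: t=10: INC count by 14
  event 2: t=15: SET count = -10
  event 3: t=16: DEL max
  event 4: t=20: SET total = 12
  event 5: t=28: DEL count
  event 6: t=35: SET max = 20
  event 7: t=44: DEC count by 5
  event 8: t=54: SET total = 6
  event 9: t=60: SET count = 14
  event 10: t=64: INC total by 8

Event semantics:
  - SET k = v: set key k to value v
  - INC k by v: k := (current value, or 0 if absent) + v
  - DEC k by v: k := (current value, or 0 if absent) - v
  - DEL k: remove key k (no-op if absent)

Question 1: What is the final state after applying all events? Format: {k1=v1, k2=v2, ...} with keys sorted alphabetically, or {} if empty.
  after event 1 (t=10: INC count by 14): {count=14}
  after event 2 (t=15: SET count = -10): {count=-10}
  after event 3 (t=16: DEL max): {count=-10}
  after event 4 (t=20: SET total = 12): {count=-10, total=12}
  after event 5 (t=28: DEL count): {total=12}
  after event 6 (t=35: SET max = 20): {max=20, total=12}
  after event 7 (t=44: DEC count by 5): {count=-5, max=20, total=12}
  after event 8 (t=54: SET total = 6): {count=-5, max=20, total=6}
  after event 9 (t=60: SET count = 14): {count=14, max=20, total=6}
  after event 10 (t=64: INC total by 8): {count=14, max=20, total=14}

Answer: {count=14, max=20, total=14}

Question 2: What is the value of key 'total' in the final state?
Answer: 14

Derivation:
Track key 'total' through all 10 events:
  event 1 (t=10: INC count by 14): total unchanged
  event 2 (t=15: SET count = -10): total unchanged
  event 3 (t=16: DEL max): total unchanged
  event 4 (t=20: SET total = 12): total (absent) -> 12
  event 5 (t=28: DEL count): total unchanged
  event 6 (t=35: SET max = 20): total unchanged
  event 7 (t=44: DEC count by 5): total unchanged
  event 8 (t=54: SET total = 6): total 12 -> 6
  event 9 (t=60: SET count = 14): total unchanged
  event 10 (t=64: INC total by 8): total 6 -> 14
Final: total = 14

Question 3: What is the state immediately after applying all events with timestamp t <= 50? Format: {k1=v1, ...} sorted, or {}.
Answer: {count=-5, max=20, total=12}

Derivation:
Apply events with t <= 50 (7 events):
  after event 1 (t=10: INC count by 14): {count=14}
  after event 2 (t=15: SET count = -10): {count=-10}
  after event 3 (t=16: DEL max): {count=-10}
  after event 4 (t=20: SET total = 12): {count=-10, total=12}
  after event 5 (t=28: DEL count): {total=12}
  after event 6 (t=35: SET max = 20): {max=20, total=12}
  after event 7 (t=44: DEC count by 5): {count=-5, max=20, total=12}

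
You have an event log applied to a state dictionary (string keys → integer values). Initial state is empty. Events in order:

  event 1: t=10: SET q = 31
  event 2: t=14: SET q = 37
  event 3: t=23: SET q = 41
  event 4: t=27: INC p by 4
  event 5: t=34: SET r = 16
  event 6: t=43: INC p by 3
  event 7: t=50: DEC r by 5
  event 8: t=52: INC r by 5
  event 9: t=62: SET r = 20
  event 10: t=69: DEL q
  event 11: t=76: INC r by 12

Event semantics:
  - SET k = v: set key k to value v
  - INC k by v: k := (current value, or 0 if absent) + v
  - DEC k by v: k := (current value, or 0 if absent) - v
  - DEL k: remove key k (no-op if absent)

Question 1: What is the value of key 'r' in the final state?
Track key 'r' through all 11 events:
  event 1 (t=10: SET q = 31): r unchanged
  event 2 (t=14: SET q = 37): r unchanged
  event 3 (t=23: SET q = 41): r unchanged
  event 4 (t=27: INC p by 4): r unchanged
  event 5 (t=34: SET r = 16): r (absent) -> 16
  event 6 (t=43: INC p by 3): r unchanged
  event 7 (t=50: DEC r by 5): r 16 -> 11
  event 8 (t=52: INC r by 5): r 11 -> 16
  event 9 (t=62: SET r = 20): r 16 -> 20
  event 10 (t=69: DEL q): r unchanged
  event 11 (t=76: INC r by 12): r 20 -> 32
Final: r = 32

Answer: 32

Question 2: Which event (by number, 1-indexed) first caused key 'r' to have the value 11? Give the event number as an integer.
Answer: 7

Derivation:
Looking for first event where r becomes 11:
  event 5: r = 16
  event 6: r = 16
  event 7: r 16 -> 11  <-- first match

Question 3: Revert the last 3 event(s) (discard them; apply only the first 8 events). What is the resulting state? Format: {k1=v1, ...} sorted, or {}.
Answer: {p=7, q=41, r=16}

Derivation:
Keep first 8 events (discard last 3):
  after event 1 (t=10: SET q = 31): {q=31}
  after event 2 (t=14: SET q = 37): {q=37}
  after event 3 (t=23: SET q = 41): {q=41}
  after event 4 (t=27: INC p by 4): {p=4, q=41}
  after event 5 (t=34: SET r = 16): {p=4, q=41, r=16}
  after event 6 (t=43: INC p by 3): {p=7, q=41, r=16}
  after event 7 (t=50: DEC r by 5): {p=7, q=41, r=11}
  after event 8 (t=52: INC r by 5): {p=7, q=41, r=16}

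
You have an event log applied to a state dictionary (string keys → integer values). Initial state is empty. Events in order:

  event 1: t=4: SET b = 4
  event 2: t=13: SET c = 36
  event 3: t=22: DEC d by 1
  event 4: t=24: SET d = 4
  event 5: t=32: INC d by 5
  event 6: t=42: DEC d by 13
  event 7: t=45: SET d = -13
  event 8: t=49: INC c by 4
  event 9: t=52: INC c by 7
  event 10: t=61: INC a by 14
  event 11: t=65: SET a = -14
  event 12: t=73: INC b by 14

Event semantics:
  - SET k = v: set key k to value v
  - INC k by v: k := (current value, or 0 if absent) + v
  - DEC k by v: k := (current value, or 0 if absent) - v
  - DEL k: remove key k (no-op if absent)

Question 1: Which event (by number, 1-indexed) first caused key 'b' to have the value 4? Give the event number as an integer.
Answer: 1

Derivation:
Looking for first event where b becomes 4:
  event 1: b (absent) -> 4  <-- first match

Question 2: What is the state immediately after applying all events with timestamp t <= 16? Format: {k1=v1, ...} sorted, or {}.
Answer: {b=4, c=36}

Derivation:
Apply events with t <= 16 (2 events):
  after event 1 (t=4: SET b = 4): {b=4}
  after event 2 (t=13: SET c = 36): {b=4, c=36}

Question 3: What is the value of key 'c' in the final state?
Track key 'c' through all 12 events:
  event 1 (t=4: SET b = 4): c unchanged
  event 2 (t=13: SET c = 36): c (absent) -> 36
  event 3 (t=22: DEC d by 1): c unchanged
  event 4 (t=24: SET d = 4): c unchanged
  event 5 (t=32: INC d by 5): c unchanged
  event 6 (t=42: DEC d by 13): c unchanged
  event 7 (t=45: SET d = -13): c unchanged
  event 8 (t=49: INC c by 4): c 36 -> 40
  event 9 (t=52: INC c by 7): c 40 -> 47
  event 10 (t=61: INC a by 14): c unchanged
  event 11 (t=65: SET a = -14): c unchanged
  event 12 (t=73: INC b by 14): c unchanged
Final: c = 47

Answer: 47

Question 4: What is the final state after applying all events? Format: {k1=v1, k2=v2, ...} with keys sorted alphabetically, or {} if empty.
  after event 1 (t=4: SET b = 4): {b=4}
  after event 2 (t=13: SET c = 36): {b=4, c=36}
  after event 3 (t=22: DEC d by 1): {b=4, c=36, d=-1}
  after event 4 (t=24: SET d = 4): {b=4, c=36, d=4}
  after event 5 (t=32: INC d by 5): {b=4, c=36, d=9}
  after event 6 (t=42: DEC d by 13): {b=4, c=36, d=-4}
  after event 7 (t=45: SET d = -13): {b=4, c=36, d=-13}
  after event 8 (t=49: INC c by 4): {b=4, c=40, d=-13}
  after event 9 (t=52: INC c by 7): {b=4, c=47, d=-13}
  after event 10 (t=61: INC a by 14): {a=14, b=4, c=47, d=-13}
  after event 11 (t=65: SET a = -14): {a=-14, b=4, c=47, d=-13}
  after event 12 (t=73: INC b by 14): {a=-14, b=18, c=47, d=-13}

Answer: {a=-14, b=18, c=47, d=-13}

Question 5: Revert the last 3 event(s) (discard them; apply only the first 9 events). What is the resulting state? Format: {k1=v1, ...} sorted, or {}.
Answer: {b=4, c=47, d=-13}

Derivation:
Keep first 9 events (discard last 3):
  after event 1 (t=4: SET b = 4): {b=4}
  after event 2 (t=13: SET c = 36): {b=4, c=36}
  after event 3 (t=22: DEC d by 1): {b=4, c=36, d=-1}
  after event 4 (t=24: SET d = 4): {b=4, c=36, d=4}
  after event 5 (t=32: INC d by 5): {b=4, c=36, d=9}
  after event 6 (t=42: DEC d by 13): {b=4, c=36, d=-4}
  after event 7 (t=45: SET d = -13): {b=4, c=36, d=-13}
  after event 8 (t=49: INC c by 4): {b=4, c=40, d=-13}
  after event 9 (t=52: INC c by 7): {b=4, c=47, d=-13}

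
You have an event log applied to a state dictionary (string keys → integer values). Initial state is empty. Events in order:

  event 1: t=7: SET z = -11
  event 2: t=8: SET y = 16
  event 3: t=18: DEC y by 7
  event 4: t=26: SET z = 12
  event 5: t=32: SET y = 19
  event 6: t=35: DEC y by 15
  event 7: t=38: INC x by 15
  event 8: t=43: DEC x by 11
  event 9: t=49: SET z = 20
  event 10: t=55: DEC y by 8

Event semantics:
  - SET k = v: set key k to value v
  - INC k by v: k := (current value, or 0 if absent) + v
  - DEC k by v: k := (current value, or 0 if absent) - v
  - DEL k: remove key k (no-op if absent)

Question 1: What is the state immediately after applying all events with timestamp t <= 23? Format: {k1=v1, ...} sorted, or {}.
Answer: {y=9, z=-11}

Derivation:
Apply events with t <= 23 (3 events):
  after event 1 (t=7: SET z = -11): {z=-11}
  after event 2 (t=8: SET y = 16): {y=16, z=-11}
  after event 3 (t=18: DEC y by 7): {y=9, z=-11}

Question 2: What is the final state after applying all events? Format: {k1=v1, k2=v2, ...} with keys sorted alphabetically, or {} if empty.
  after event 1 (t=7: SET z = -11): {z=-11}
  after event 2 (t=8: SET y = 16): {y=16, z=-11}
  after event 3 (t=18: DEC y by 7): {y=9, z=-11}
  after event 4 (t=26: SET z = 12): {y=9, z=12}
  after event 5 (t=32: SET y = 19): {y=19, z=12}
  after event 6 (t=35: DEC y by 15): {y=4, z=12}
  after event 7 (t=38: INC x by 15): {x=15, y=4, z=12}
  after event 8 (t=43: DEC x by 11): {x=4, y=4, z=12}
  after event 9 (t=49: SET z = 20): {x=4, y=4, z=20}
  after event 10 (t=55: DEC y by 8): {x=4, y=-4, z=20}

Answer: {x=4, y=-4, z=20}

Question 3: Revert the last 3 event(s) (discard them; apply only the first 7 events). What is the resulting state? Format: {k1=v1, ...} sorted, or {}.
Answer: {x=15, y=4, z=12}

Derivation:
Keep first 7 events (discard last 3):
  after event 1 (t=7: SET z = -11): {z=-11}
  after event 2 (t=8: SET y = 16): {y=16, z=-11}
  after event 3 (t=18: DEC y by 7): {y=9, z=-11}
  after event 4 (t=26: SET z = 12): {y=9, z=12}
  after event 5 (t=32: SET y = 19): {y=19, z=12}
  after event 6 (t=35: DEC y by 15): {y=4, z=12}
  after event 7 (t=38: INC x by 15): {x=15, y=4, z=12}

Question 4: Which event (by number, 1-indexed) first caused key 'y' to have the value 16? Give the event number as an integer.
Answer: 2

Derivation:
Looking for first event where y becomes 16:
  event 2: y (absent) -> 16  <-- first match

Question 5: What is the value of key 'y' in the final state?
Track key 'y' through all 10 events:
  event 1 (t=7: SET z = -11): y unchanged
  event 2 (t=8: SET y = 16): y (absent) -> 16
  event 3 (t=18: DEC y by 7): y 16 -> 9
  event 4 (t=26: SET z = 12): y unchanged
  event 5 (t=32: SET y = 19): y 9 -> 19
  event 6 (t=35: DEC y by 15): y 19 -> 4
  event 7 (t=38: INC x by 15): y unchanged
  event 8 (t=43: DEC x by 11): y unchanged
  event 9 (t=49: SET z = 20): y unchanged
  event 10 (t=55: DEC y by 8): y 4 -> -4
Final: y = -4

Answer: -4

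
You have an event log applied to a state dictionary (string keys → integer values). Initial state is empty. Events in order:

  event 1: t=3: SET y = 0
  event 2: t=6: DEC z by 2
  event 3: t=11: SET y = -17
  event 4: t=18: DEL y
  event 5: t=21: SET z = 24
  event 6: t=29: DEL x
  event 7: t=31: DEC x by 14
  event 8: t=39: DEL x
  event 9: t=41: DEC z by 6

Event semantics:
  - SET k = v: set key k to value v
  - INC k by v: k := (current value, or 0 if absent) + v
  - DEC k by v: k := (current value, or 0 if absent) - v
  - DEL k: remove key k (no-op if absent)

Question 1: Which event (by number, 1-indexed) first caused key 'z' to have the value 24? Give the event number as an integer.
Answer: 5

Derivation:
Looking for first event where z becomes 24:
  event 2: z = -2
  event 3: z = -2
  event 4: z = -2
  event 5: z -2 -> 24  <-- first match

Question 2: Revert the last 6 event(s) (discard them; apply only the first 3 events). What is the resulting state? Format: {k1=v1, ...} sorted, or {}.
Answer: {y=-17, z=-2}

Derivation:
Keep first 3 events (discard last 6):
  after event 1 (t=3: SET y = 0): {y=0}
  after event 2 (t=6: DEC z by 2): {y=0, z=-2}
  after event 3 (t=11: SET y = -17): {y=-17, z=-2}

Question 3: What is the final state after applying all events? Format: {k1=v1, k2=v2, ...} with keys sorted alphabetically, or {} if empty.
  after event 1 (t=3: SET y = 0): {y=0}
  after event 2 (t=6: DEC z by 2): {y=0, z=-2}
  after event 3 (t=11: SET y = -17): {y=-17, z=-2}
  after event 4 (t=18: DEL y): {z=-2}
  after event 5 (t=21: SET z = 24): {z=24}
  after event 6 (t=29: DEL x): {z=24}
  after event 7 (t=31: DEC x by 14): {x=-14, z=24}
  after event 8 (t=39: DEL x): {z=24}
  after event 9 (t=41: DEC z by 6): {z=18}

Answer: {z=18}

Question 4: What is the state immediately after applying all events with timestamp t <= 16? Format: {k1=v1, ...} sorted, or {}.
Answer: {y=-17, z=-2}

Derivation:
Apply events with t <= 16 (3 events):
  after event 1 (t=3: SET y = 0): {y=0}
  after event 2 (t=6: DEC z by 2): {y=0, z=-2}
  after event 3 (t=11: SET y = -17): {y=-17, z=-2}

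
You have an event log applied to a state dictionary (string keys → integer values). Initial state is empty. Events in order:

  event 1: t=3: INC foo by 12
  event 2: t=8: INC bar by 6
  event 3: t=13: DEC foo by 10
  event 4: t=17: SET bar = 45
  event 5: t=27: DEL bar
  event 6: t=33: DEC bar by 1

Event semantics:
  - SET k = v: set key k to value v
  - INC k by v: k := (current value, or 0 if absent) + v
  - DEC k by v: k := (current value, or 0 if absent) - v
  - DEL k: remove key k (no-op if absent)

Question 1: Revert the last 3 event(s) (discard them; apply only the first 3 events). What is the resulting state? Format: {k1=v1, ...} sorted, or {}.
Answer: {bar=6, foo=2}

Derivation:
Keep first 3 events (discard last 3):
  after event 1 (t=3: INC foo by 12): {foo=12}
  after event 2 (t=8: INC bar by 6): {bar=6, foo=12}
  after event 3 (t=13: DEC foo by 10): {bar=6, foo=2}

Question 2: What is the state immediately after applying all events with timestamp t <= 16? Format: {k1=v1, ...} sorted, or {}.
Answer: {bar=6, foo=2}

Derivation:
Apply events with t <= 16 (3 events):
  after event 1 (t=3: INC foo by 12): {foo=12}
  after event 2 (t=8: INC bar by 6): {bar=6, foo=12}
  after event 3 (t=13: DEC foo by 10): {bar=6, foo=2}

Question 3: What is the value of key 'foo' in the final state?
Answer: 2

Derivation:
Track key 'foo' through all 6 events:
  event 1 (t=3: INC foo by 12): foo (absent) -> 12
  event 2 (t=8: INC bar by 6): foo unchanged
  event 3 (t=13: DEC foo by 10): foo 12 -> 2
  event 4 (t=17: SET bar = 45): foo unchanged
  event 5 (t=27: DEL bar): foo unchanged
  event 6 (t=33: DEC bar by 1): foo unchanged
Final: foo = 2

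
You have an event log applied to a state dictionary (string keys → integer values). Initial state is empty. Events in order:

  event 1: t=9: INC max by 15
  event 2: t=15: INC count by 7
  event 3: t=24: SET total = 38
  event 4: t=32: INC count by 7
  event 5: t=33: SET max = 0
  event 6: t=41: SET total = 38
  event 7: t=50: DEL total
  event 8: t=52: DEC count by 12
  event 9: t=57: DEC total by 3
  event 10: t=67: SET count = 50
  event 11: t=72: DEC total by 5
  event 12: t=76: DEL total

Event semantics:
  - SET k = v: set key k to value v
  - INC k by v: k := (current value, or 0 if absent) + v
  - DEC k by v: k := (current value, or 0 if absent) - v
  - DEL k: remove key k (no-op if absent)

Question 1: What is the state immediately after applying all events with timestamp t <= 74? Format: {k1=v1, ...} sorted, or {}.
Apply events with t <= 74 (11 events):
  after event 1 (t=9: INC max by 15): {max=15}
  after event 2 (t=15: INC count by 7): {count=7, max=15}
  after event 3 (t=24: SET total = 38): {count=7, max=15, total=38}
  after event 4 (t=32: INC count by 7): {count=14, max=15, total=38}
  after event 5 (t=33: SET max = 0): {count=14, max=0, total=38}
  after event 6 (t=41: SET total = 38): {count=14, max=0, total=38}
  after event 7 (t=50: DEL total): {count=14, max=0}
  after event 8 (t=52: DEC count by 12): {count=2, max=0}
  after event 9 (t=57: DEC total by 3): {count=2, max=0, total=-3}
  after event 10 (t=67: SET count = 50): {count=50, max=0, total=-3}
  after event 11 (t=72: DEC total by 5): {count=50, max=0, total=-8}

Answer: {count=50, max=0, total=-8}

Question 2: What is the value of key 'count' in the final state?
Answer: 50

Derivation:
Track key 'count' through all 12 events:
  event 1 (t=9: INC max by 15): count unchanged
  event 2 (t=15: INC count by 7): count (absent) -> 7
  event 3 (t=24: SET total = 38): count unchanged
  event 4 (t=32: INC count by 7): count 7 -> 14
  event 5 (t=33: SET max = 0): count unchanged
  event 6 (t=41: SET total = 38): count unchanged
  event 7 (t=50: DEL total): count unchanged
  event 8 (t=52: DEC count by 12): count 14 -> 2
  event 9 (t=57: DEC total by 3): count unchanged
  event 10 (t=67: SET count = 50): count 2 -> 50
  event 11 (t=72: DEC total by 5): count unchanged
  event 12 (t=76: DEL total): count unchanged
Final: count = 50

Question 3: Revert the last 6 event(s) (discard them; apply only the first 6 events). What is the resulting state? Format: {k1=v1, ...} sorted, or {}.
Keep first 6 events (discard last 6):
  after event 1 (t=9: INC max by 15): {max=15}
  after event 2 (t=15: INC count by 7): {count=7, max=15}
  after event 3 (t=24: SET total = 38): {count=7, max=15, total=38}
  after event 4 (t=32: INC count by 7): {count=14, max=15, total=38}
  after event 5 (t=33: SET max = 0): {count=14, max=0, total=38}
  after event 6 (t=41: SET total = 38): {count=14, max=0, total=38}

Answer: {count=14, max=0, total=38}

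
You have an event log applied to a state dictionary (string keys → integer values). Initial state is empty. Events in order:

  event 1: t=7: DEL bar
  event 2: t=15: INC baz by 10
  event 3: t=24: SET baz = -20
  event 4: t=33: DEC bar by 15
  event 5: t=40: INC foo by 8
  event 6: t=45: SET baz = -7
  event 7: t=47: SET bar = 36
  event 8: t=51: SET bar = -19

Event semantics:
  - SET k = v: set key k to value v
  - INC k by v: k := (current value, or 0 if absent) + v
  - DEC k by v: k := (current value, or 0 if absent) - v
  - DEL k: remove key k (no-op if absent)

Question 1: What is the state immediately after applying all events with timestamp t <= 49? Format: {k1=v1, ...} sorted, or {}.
Answer: {bar=36, baz=-7, foo=8}

Derivation:
Apply events with t <= 49 (7 events):
  after event 1 (t=7: DEL bar): {}
  after event 2 (t=15: INC baz by 10): {baz=10}
  after event 3 (t=24: SET baz = -20): {baz=-20}
  after event 4 (t=33: DEC bar by 15): {bar=-15, baz=-20}
  after event 5 (t=40: INC foo by 8): {bar=-15, baz=-20, foo=8}
  after event 6 (t=45: SET baz = -7): {bar=-15, baz=-7, foo=8}
  after event 7 (t=47: SET bar = 36): {bar=36, baz=-7, foo=8}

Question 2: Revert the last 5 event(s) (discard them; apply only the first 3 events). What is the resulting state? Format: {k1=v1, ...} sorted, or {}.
Keep first 3 events (discard last 5):
  after event 1 (t=7: DEL bar): {}
  after event 2 (t=15: INC baz by 10): {baz=10}
  after event 3 (t=24: SET baz = -20): {baz=-20}

Answer: {baz=-20}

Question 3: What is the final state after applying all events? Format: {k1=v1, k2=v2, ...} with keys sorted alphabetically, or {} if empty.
Answer: {bar=-19, baz=-7, foo=8}

Derivation:
  after event 1 (t=7: DEL bar): {}
  after event 2 (t=15: INC baz by 10): {baz=10}
  after event 3 (t=24: SET baz = -20): {baz=-20}
  after event 4 (t=33: DEC bar by 15): {bar=-15, baz=-20}
  after event 5 (t=40: INC foo by 8): {bar=-15, baz=-20, foo=8}
  after event 6 (t=45: SET baz = -7): {bar=-15, baz=-7, foo=8}
  after event 7 (t=47: SET bar = 36): {bar=36, baz=-7, foo=8}
  after event 8 (t=51: SET bar = -19): {bar=-19, baz=-7, foo=8}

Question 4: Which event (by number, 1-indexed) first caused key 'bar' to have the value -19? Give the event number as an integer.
Looking for first event where bar becomes -19:
  event 4: bar = -15
  event 5: bar = -15
  event 6: bar = -15
  event 7: bar = 36
  event 8: bar 36 -> -19  <-- first match

Answer: 8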